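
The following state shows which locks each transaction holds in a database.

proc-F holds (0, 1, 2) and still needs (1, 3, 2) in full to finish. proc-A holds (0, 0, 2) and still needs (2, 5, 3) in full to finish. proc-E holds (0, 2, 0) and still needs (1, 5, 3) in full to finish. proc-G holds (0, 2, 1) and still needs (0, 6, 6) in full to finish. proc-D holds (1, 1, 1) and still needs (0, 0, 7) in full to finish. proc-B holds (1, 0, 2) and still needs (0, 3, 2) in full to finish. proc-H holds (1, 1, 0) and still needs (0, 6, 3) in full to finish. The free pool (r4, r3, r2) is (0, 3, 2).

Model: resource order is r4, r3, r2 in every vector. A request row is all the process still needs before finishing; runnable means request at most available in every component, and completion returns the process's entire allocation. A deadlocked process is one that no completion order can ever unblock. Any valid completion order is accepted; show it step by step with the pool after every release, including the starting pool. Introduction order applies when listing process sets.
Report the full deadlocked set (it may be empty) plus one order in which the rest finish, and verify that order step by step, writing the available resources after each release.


Deadlocked set: proc-A, proc-E, proc-G, proc-D and proc-H.
Key observation: after proc-B, proc-F the pool peaks at (1, 4, 6), and each blocked process is short somewhere: proc-A on r4, r3; proc-E on r3; proc-G on r3; proc-D on r2; proc-H on r3.
A valid finishing order for the others: proc-B, proc-F. Walking it through:
  pool = (0, 3, 2)
  proc-B: need (0, 3, 2) fits (0, 3, 2); releases (1, 0, 2), pool now (1, 3, 4)
  proc-F: need (1, 3, 2) fits (1, 3, 4); releases (0, 1, 2), pool now (1, 4, 6)
The stuck group stays short no matter what:
  blocked: proc-A wants (2, 5, 3), pool (1, 4, 6) — not enough r4 and r3
  blocked: proc-E wants (1, 5, 3), pool (1, 4, 6) — not enough r3
  blocked: proc-G wants (0, 6, 6), pool (1, 4, 6) — not enough r3
  blocked: proc-D wants (0, 0, 7), pool (1, 4, 6) — not enough r2
  blocked: proc-H wants (0, 6, 3), pool (1, 4, 6) — not enough r3


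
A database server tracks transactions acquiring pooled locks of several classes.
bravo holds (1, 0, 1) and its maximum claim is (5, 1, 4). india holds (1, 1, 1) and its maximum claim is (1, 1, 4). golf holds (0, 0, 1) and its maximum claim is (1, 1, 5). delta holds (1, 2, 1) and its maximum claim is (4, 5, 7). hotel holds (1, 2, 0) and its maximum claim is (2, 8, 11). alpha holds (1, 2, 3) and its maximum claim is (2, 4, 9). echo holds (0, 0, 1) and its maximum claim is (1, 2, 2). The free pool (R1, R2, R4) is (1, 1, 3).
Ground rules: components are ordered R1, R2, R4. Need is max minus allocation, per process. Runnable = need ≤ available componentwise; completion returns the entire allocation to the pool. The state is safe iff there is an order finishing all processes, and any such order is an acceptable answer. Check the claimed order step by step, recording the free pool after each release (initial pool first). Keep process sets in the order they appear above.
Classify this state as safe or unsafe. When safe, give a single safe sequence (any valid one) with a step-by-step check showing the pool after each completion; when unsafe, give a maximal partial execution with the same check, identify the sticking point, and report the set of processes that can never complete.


The state is SAFE; one workable sequence: india, echo, golf, alpha, delta, bravo, hotel.
Key observation: at india the run first touches a limit — (0, 0, 3) against (1, 1, 3), exact on a resource it actually requests.
Step-by-step check:
  pool = (1, 1, 3)
  india needs (0, 0, 3) <= (1, 1, 3) -> finishes; pool += (1, 1, 1) = (2, 2, 4)
  echo needs (1, 2, 1) <= (2, 2, 4) -> finishes; pool += (0, 0, 1) = (2, 2, 5)
  golf needs (1, 1, 4) <= (2, 2, 5) -> finishes; pool += (0, 0, 1) = (2, 2, 6)
  alpha needs (1, 2, 6) <= (2, 2, 6) -> finishes; pool += (1, 2, 3) = (3, 4, 9)
  delta needs (3, 3, 6) <= (3, 4, 9) -> finishes; pool += (1, 2, 1) = (4, 6, 10)
  bravo needs (4, 1, 3) <= (4, 6, 10) -> finishes; pool += (1, 0, 1) = (5, 6, 11)
  hotel needs (1, 6, 11) <= (5, 6, 11) -> finishes; pool += (1, 2, 0) = (6, 8, 11)


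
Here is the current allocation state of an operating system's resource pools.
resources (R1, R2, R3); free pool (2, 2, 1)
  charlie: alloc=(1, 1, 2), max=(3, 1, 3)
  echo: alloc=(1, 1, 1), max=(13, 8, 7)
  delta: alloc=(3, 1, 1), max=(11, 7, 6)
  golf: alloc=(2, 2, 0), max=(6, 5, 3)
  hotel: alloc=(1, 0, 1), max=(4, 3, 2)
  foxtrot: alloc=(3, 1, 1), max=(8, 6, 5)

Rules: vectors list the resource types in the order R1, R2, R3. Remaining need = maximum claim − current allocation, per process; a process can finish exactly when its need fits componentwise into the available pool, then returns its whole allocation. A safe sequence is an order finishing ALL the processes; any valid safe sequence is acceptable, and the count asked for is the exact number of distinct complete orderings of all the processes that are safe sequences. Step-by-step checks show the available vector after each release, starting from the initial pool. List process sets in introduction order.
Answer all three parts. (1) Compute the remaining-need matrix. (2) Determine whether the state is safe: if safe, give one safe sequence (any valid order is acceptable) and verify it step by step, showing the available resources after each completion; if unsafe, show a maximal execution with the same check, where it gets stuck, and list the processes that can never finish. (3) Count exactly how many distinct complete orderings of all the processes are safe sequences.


(1) Outstanding need per process (order R1, R2, R3):
  charlie: (2, 0, 1)
  echo: (12, 7, 6)
  delta: (8, 6, 5)
  golf: (4, 3, 3)
  hotel: (3, 3, 1)
  foxtrot: (5, 5, 4)
(2) The state is SAFE; one workable sequence: charlie, hotel, golf, foxtrot, delta, echo.
Key observation: reading the order forward, charlie is the first process whose need (2, 0, 1) meets the free pool (2, 2, 1) exactly on a resource it requests.
Step-by-step check:
  pool = (2, 2, 1)
  charlie: need (2, 0, 1) fits (2, 2, 1); releases (1, 1, 2), pool now (3, 3, 3)
  hotel: need (3, 3, 1) fits (3, 3, 3); releases (1, 0, 1), pool now (4, 3, 4)
  golf: need (4, 3, 3) fits (4, 3, 4); releases (2, 2, 0), pool now (6, 5, 4)
  foxtrot: need (5, 5, 4) fits (6, 5, 4); releases (3, 1, 1), pool now (9, 6, 5)
  delta: need (8, 6, 5) fits (9, 6, 5); releases (3, 1, 1), pool now (12, 7, 6)
  echo: need (12, 7, 6) fits (12, 7, 6); releases (1, 1, 1), pool now (13, 8, 7)
(3) The exact count: 1 of the possible complete orderings is a safe sequence.


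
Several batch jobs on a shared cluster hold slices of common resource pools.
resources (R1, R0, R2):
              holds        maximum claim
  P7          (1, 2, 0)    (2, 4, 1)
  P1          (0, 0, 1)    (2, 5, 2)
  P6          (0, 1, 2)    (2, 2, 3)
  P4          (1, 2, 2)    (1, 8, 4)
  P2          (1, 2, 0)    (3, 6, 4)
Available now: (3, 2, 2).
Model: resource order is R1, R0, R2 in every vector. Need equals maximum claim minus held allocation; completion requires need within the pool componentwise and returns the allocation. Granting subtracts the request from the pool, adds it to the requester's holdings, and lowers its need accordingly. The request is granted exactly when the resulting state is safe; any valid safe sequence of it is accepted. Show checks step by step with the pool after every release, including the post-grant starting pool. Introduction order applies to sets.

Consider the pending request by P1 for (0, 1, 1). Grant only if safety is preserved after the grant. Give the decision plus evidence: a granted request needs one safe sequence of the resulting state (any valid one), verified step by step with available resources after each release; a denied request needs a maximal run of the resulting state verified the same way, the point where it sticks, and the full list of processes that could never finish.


GRANT. The post-grant state is safe; one safe sequence: P6, P7, P1, P2, P4.
Key observation: after the grant the pool drops to (3, 1, 1), which still lets P6 finish first and unwind the rest.
Verifying the post-grant state step by step:
  pool = (3, 1, 1)
  run P6 (needs (2, 1, 1), free (3, 1, 1)); after release of (0, 1, 2) the pool is (3, 2, 3)
  run P7 (needs (1, 2, 1), free (3, 2, 3)); after release of (1, 2, 0) the pool is (4, 4, 3)
  run P1 (needs (2, 4, 0), free (4, 4, 3)); after release of (0, 1, 2) the pool is (4, 5, 5)
  run P2 (needs (2, 4, 4), free (4, 5, 5)); after release of (1, 2, 0) the pool is (5, 7, 5)
  run P4 (needs (0, 6, 2), free (5, 7, 5)); after release of (1, 2, 2) the pool is (6, 9, 7)


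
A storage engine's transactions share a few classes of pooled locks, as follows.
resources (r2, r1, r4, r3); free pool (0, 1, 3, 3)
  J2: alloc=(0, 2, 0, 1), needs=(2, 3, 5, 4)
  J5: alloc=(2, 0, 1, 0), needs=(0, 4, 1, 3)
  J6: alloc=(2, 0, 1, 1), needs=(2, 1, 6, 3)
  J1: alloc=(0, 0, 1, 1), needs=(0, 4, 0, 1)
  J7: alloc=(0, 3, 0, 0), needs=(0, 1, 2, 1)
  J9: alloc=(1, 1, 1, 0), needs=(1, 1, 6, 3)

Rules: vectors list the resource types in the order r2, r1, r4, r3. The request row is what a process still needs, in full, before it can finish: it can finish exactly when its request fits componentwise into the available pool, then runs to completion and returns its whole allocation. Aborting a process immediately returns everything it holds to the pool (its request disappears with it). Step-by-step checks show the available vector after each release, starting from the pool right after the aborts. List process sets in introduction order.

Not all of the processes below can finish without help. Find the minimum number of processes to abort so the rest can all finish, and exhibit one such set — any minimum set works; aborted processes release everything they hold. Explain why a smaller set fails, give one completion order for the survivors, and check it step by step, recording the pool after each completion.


Abort J9.
Key observation: the deadlocked J6 becomes finishable only because J9 released (1, 1, 1, 0); it completes at step 4 below.
No smaller set exists: with zero aborts the deadlock remains.
The survivors complete as J7, J1, J5, J6, J2. Step-by-step check (starting from the post-abort pool):
  pool = (1, 2, 4, 3)
  J7 needs (0, 1, 2, 1) <= (1, 2, 4, 3) -> finishes; pool += (0, 3, 0, 0) = (1, 5, 4, 3)
  J1 needs (0, 4, 0, 1) <= (1, 5, 4, 3) -> finishes; pool += (0, 0, 1, 1) = (1, 5, 5, 4)
  J5 needs (0, 4, 1, 3) <= (1, 5, 5, 4) -> finishes; pool += (2, 0, 1, 0) = (3, 5, 6, 4)
  J6 needs (2, 1, 6, 3) <= (3, 5, 6, 4) -> finishes; pool += (2, 0, 1, 1) = (5, 5, 7, 5)
  J2 needs (2, 3, 5, 4) <= (5, 5, 7, 5) -> finishes; pool += (0, 2, 0, 1) = (5, 7, 7, 6)


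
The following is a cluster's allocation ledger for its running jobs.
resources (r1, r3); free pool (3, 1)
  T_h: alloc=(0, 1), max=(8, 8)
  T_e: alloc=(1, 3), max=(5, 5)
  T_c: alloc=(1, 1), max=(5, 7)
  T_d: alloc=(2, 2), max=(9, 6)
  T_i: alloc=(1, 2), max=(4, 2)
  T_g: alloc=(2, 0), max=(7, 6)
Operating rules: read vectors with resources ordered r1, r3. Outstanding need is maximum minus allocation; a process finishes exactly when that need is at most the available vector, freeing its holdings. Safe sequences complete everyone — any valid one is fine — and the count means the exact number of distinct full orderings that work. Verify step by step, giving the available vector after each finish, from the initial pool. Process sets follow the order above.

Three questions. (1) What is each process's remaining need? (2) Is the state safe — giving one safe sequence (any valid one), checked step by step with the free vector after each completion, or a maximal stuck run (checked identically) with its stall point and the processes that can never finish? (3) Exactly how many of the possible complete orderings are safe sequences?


(1) Outstanding need per process (order r1, r3):
  T_h: (8, 7)
  T_e: (4, 2)
  T_c: (4, 6)
  T_d: (7, 4)
  T_i: (3, 0)
  T_g: (5, 6)
(2) SAFE, for example via the order T_i, T_e, T_g, T_c, T_h, T_d.
Key observation: the first exact fit in this order is T_i — it needs (3, 0) with (3, 1) free, meeting a requested resource to the last unit.
Verifying each step:
  pool = (3, 1)
  T_i: need (3, 0) fits (3, 1); releases (1, 2), pool now (4, 3)
  T_e: need (4, 2) fits (4, 3); releases (1, 3), pool now (5, 6)
  T_g: need (5, 6) fits (5, 6); releases (2, 0), pool now (7, 6)
  T_c: need (4, 6) fits (7, 6); releases (1, 1), pool now (8, 7)
  T_h: need (8, 7) fits (8, 7); releases (0, 1), pool now (8, 8)
  T_d: need (7, 4) fits (8, 8); releases (2, 2), pool now (10, 10)
(3) The exact count: 6 of the possible complete orderings are safe sequences.


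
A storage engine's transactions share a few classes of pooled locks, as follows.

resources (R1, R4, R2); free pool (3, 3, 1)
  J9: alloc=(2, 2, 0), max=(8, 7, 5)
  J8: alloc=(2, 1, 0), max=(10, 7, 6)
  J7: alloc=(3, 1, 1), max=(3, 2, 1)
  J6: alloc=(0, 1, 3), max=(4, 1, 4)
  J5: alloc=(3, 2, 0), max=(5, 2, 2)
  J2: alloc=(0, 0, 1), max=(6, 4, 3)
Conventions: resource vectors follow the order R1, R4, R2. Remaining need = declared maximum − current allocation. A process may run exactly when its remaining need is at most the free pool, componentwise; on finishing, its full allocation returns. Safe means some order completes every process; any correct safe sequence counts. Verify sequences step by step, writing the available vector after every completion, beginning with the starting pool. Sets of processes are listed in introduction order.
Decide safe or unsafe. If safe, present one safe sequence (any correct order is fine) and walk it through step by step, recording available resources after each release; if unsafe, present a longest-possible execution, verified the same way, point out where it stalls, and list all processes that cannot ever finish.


SAFE — a valid safe sequence is J7, J6, J2, J5, J8, J9.
Key observation: reading the order forward, J2 is the first process whose need (6, 4, 2) meets the free pool (6, 5, 5) exactly on a resource it requests.
Verifying each step:
  pool = (3, 3, 1)
  run J7 (needs (0, 1, 0), free (3, 3, 1)); after release of (3, 1, 1) the pool is (6, 4, 2)
  run J6 (needs (4, 0, 1), free (6, 4, 2)); after release of (0, 1, 3) the pool is (6, 5, 5)
  run J2 (needs (6, 4, 2), free (6, 5, 5)); after release of (0, 0, 1) the pool is (6, 5, 6)
  run J5 (needs (2, 0, 2), free (6, 5, 6)); after release of (3, 2, 0) the pool is (9, 7, 6)
  run J8 (needs (8, 6, 6), free (9, 7, 6)); after release of (2, 1, 0) the pool is (11, 8, 6)
  run J9 (needs (6, 5, 5), free (11, 8, 6)); after release of (2, 2, 0) the pool is (13, 10, 6)


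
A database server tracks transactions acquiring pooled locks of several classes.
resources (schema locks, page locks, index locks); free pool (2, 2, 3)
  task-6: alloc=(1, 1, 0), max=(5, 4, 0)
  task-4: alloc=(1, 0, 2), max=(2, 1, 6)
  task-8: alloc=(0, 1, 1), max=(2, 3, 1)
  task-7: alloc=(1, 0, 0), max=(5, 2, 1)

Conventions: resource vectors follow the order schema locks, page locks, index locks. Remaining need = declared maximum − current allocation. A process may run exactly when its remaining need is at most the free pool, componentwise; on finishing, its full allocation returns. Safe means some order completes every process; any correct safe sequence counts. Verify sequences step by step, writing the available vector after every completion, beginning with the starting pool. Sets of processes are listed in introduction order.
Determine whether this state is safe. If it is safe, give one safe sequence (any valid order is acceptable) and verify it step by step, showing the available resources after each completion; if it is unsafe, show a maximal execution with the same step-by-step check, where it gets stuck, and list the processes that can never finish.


The state is UNSAFE.
Key observation: schema locks is the bottleneck — with task-8, task-4 done the pool holds (3, 3, 6), short of every remaining need.
The run task-8, task-4 cannot be extended any further. Check, step by step:
  pool = (2, 2, 3)
  run task-8 (needs (2, 2, 0), free (2, 2, 3)); after release of (0, 1, 1) the pool is (2, 3, 4)
  run task-4 (needs (1, 1, 4), free (2, 3, 4)); after release of (1, 0, 2) the pool is (3, 3, 6)
  task-6 still needs (4, 3, 0) but only (3, 3, 6) is free — short on schema locks
  task-7 still needs (4, 2, 1) but only (3, 3, 6) is free — short on schema locks
Never able to finish: task-6 and task-7.


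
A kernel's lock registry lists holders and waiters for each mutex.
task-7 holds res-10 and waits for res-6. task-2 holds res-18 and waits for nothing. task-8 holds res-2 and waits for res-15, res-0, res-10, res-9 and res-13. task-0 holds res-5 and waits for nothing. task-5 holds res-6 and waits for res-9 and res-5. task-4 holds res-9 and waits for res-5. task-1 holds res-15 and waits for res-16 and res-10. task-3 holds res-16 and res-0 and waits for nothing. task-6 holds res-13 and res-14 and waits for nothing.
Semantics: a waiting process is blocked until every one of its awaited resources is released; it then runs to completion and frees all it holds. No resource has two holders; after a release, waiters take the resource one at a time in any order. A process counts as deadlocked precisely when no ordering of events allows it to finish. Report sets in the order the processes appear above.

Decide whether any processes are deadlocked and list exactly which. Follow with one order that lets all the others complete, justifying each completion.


No process is deadlocked.
Key observation: all waits point, directly or indirectly, at processes that can finish, so nothing is permanently blocked.
The rest can finish in the order task-0, task-3, task-4, task-5, task-7, task-1, task-2, task-6, task-8.
Check, step by step:
  task-0: no waits; runs immediately, freeing res-5
  task-3: no waits; runs immediately, freeing res-16 and res-0
  task-4: everything it awaited (res-5) is free; runs, freeing res-9
  task-5: everything it awaited (res-9 and res-5) is free; runs, freeing res-6
  task-7: everything it awaited (res-6) is free; runs, freeing res-10
  task-1: everything it awaited (res-16 and res-10) is free; runs, freeing res-15
  task-2: no waits; runs immediately, freeing res-18
  task-6: no waits; runs immediately, freeing res-13 and res-14
  task-8: everything it awaited (res-15, res-0, res-10, res-9 and res-13) is free; runs, freeing res-2


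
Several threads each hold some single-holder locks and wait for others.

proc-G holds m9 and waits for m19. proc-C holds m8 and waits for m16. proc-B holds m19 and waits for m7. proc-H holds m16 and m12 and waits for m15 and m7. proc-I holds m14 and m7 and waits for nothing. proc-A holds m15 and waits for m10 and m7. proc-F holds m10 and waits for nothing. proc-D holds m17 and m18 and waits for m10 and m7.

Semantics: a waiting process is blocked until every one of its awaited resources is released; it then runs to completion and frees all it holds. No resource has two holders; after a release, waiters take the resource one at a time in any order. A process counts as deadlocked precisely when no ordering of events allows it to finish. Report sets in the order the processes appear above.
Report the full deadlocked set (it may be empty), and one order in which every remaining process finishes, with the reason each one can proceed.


The deadlocked set is empty.
Key observation: every chain of waits terminates; starting from the processes that wait on nothing, all the rest unlock in turn.
One completion order for the rest: proc-F, proc-I, proc-D, proc-B, proc-A, proc-G, proc-H, proc-C.
Walking it through:
  run proc-F (it waits on nothing); releases m10
  run proc-I (it waits on nothing); releases m14 and m7
  proc-D waits on m10 and m7 — all released -> runs and releases m17 and m18
  proc-B waits on m7 — all released -> runs and releases m19
  proc-A waits on m10 and m7 — all released -> runs and releases m15
  proc-G waits on m19 — all released -> runs and releases m9
  proc-H waits on m15 and m7 — all released -> runs and releases m16 and m12
  proc-C waits on m16 — all released -> runs and releases m8


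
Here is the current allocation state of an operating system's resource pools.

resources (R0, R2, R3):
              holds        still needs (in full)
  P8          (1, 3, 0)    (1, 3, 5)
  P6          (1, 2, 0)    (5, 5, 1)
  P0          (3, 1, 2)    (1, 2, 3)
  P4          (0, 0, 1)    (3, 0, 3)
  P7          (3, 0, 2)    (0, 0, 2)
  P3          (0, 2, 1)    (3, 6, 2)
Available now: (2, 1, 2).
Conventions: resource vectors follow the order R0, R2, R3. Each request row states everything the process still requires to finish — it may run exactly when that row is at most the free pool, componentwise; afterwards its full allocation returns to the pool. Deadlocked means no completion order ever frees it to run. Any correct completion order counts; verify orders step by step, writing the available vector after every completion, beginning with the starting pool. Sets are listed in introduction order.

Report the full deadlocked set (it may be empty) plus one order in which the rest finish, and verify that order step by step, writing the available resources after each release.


Deadlocked set: P8, P6, P0 and P3.
Key observation: no order helps: past P7, P4, the free pool tops out at (5, 1, 5), below what each blocked process needs in R2.
One completion order for the rest: P7, P4. Verifying each step:
  pool = (2, 1, 2)
  run P7 (needs (0, 0, 2), free (2, 1, 2)); after release of (3, 0, 2) the pool is (5, 1, 4)
  run P4 (needs (3, 0, 3), free (5, 1, 4)); after release of (0, 0, 1) the pool is (5, 1, 5)
The stuck group stays short no matter what:
  P8 still needs (1, 3, 5) but only (5, 1, 5) is free — short on R2
  P6 still needs (5, 5, 1) but only (5, 1, 5) is free — short on R2
  P0 still needs (1, 2, 3) but only (5, 1, 5) is free — short on R2
  P3 still needs (3, 6, 2) but only (5, 1, 5) is free — short on R2


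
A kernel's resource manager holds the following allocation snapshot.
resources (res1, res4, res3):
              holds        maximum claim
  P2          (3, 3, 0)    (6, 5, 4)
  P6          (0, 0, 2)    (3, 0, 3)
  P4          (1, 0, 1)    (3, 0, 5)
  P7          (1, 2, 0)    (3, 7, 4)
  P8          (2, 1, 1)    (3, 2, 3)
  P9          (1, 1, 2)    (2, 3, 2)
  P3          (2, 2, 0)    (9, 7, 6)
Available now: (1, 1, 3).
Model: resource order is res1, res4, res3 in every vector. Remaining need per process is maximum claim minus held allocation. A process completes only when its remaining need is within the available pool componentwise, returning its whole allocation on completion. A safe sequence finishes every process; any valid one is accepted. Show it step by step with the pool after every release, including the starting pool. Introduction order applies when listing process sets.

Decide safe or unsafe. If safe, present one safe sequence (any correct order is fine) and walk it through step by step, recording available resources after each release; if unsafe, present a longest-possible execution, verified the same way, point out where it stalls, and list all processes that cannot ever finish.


SAFE, for example via the order P8, P2, P9, P4, P3, P6, P7.
Key observation: reading the order forward, P8 is the first process whose need (1, 1, 2) meets the free pool (1, 1, 3) exactly on a resource it requests.
Walking it through:
  pool = (1, 1, 3)
  run P8 (needs (1, 1, 2), free (1, 1, 3)); after release of (2, 1, 1) the pool is (3, 2, 4)
  run P2 (needs (3, 2, 4), free (3, 2, 4)); after release of (3, 3, 0) the pool is (6, 5, 4)
  run P9 (needs (1, 2, 0), free (6, 5, 4)); after release of (1, 1, 2) the pool is (7, 6, 6)
  run P4 (needs (2, 0, 4), free (7, 6, 6)); after release of (1, 0, 1) the pool is (8, 6, 7)
  run P3 (needs (7, 5, 6), free (8, 6, 7)); after release of (2, 2, 0) the pool is (10, 8, 7)
  run P6 (needs (3, 0, 1), free (10, 8, 7)); after release of (0, 0, 2) the pool is (10, 8, 9)
  run P7 (needs (2, 5, 4), free (10, 8, 9)); after release of (1, 2, 0) the pool is (11, 10, 9)


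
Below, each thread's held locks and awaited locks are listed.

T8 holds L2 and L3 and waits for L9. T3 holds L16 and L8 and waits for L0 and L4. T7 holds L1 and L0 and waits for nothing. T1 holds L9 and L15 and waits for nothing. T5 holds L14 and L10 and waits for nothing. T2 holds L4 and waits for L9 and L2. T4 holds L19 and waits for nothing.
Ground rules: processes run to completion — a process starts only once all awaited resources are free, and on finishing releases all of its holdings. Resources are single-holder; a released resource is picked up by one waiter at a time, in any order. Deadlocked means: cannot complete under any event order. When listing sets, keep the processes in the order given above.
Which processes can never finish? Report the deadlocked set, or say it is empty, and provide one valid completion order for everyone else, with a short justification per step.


The deadlocked set is empty.
Key observation: no waiting chain loops back on itself — every chain ends at a process that waits on nothing, so everyone eventually runs.
The rest can finish in the order T5, T4, T1, T7, T8, T2, T3.
Step-by-step check:
  T5: no waits; runs immediately, freeing L14 and L10
  T4: no waits; runs immediately, freeing L19
  T1: no waits; runs immediately, freeing L9 and L15
  T7: no waits; runs immediately, freeing L1 and L0
  T8 waits on L9 — all released -> runs and releases L2 and L3
  T2 waits on L9 and L2 — all released -> runs and releases L4
  T3 waits on L0 and L4 — all released -> runs and releases L16 and L8


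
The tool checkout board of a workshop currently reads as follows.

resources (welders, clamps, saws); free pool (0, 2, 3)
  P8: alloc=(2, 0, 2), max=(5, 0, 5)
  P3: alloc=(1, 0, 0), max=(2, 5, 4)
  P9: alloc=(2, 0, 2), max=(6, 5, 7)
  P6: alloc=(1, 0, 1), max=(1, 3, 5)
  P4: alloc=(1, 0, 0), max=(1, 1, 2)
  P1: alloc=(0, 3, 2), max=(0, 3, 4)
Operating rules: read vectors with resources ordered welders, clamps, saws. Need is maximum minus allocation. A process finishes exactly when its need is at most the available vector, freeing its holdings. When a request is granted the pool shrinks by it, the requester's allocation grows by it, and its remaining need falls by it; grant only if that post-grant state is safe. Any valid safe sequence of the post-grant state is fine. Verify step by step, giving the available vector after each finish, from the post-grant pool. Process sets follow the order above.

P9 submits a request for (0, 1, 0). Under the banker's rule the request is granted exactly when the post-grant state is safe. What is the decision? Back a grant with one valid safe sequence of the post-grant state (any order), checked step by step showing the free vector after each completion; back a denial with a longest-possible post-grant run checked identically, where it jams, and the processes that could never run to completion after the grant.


DENY. Granting would leave the state unsafe.
Key observation: after P1, P6, P4 the pool peaks at (2, 4, 6), and each blocked process is short somewhere: P8 on welders; P3 on clamps; P9 on welders.
Pretend the grant happened; the run P1, P6, P4 goes as far as possible. Walking it through:
  pool = (0, 1, 3)
  P1 needs (0, 0, 2) <= (0, 1, 3) -> finishes; pool += (0, 3, 2) = (0, 4, 5)
  P6 needs (0, 3, 4) <= (0, 4, 5) -> finishes; pool += (1, 0, 1) = (1, 4, 6)
  P4 needs (0, 1, 2) <= (1, 4, 6) -> finishes; pool += (1, 0, 0) = (2, 4, 6)
  P8 still needs (3, 0, 3) but only (2, 4, 6) is free — short on welders
  P3 still needs (1, 5, 4) but only (2, 4, 6) is free — short on clamps
  P9 still needs (4, 4, 5) but only (2, 4, 6) is free — short on welders
Processes that could never finish after the grant: P8, P3 and P9.


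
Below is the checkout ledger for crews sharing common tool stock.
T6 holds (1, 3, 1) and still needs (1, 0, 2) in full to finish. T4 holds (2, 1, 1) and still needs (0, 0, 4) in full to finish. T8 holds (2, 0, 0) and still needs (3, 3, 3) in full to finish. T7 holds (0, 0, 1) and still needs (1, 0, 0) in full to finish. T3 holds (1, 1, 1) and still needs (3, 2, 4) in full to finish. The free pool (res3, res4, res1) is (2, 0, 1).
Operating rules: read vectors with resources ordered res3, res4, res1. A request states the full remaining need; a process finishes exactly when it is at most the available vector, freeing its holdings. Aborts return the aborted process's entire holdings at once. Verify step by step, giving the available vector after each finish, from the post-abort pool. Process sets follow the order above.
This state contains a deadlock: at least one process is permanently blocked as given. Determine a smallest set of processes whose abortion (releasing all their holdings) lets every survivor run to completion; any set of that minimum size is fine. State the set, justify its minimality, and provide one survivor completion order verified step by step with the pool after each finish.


The answer: abort T4.
Key observation: no ordering could ever have run T3 before the abort of T4; with (2, 1, 1) back in the pool it fits at step 3.
No smaller set exists: with zero aborts the deadlock remains.
The survivors complete as T6, T7, T3, T8. Walking it through (starting from the post-abort pool):
  pool = (4, 1, 2)
  T6 needs (1, 0, 2) <= (4, 1, 2) -> finishes; pool += (1, 3, 1) = (5, 4, 3)
  T7 needs (1, 0, 0) <= (5, 4, 3) -> finishes; pool += (0, 0, 1) = (5, 4, 4)
  T3 needs (3, 2, 4) <= (5, 4, 4) -> finishes; pool += (1, 1, 1) = (6, 5, 5)
  T8 needs (3, 3, 3) <= (6, 5, 5) -> finishes; pool += (2, 0, 0) = (8, 5, 5)


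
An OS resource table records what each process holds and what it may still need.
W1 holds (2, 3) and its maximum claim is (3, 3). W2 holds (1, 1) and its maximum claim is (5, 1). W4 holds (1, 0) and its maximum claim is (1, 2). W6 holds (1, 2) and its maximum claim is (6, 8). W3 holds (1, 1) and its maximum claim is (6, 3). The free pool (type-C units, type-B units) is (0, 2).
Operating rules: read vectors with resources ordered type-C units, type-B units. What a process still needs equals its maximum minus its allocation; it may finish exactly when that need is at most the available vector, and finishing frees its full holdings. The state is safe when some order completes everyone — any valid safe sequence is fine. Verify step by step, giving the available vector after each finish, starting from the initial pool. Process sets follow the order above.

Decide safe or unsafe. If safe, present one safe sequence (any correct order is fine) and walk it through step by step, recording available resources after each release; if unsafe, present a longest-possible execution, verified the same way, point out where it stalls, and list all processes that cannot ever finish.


UNSAFE — no complete ordering exists.
Key observation: no order helps: past W4, W1, the free pool tops out at (3, 5), below what each blocked process needs in type-C units.
The run W4, W1 cannot be extended any further. Check, step by step:
  pool = (0, 2)
  W4: need (0, 2) fits (0, 2); releases (1, 0), pool now (1, 2)
  W1: need (1, 0) fits (1, 2); releases (2, 3), pool now (3, 5)
  blocked: W2 wants (4, 0), pool (3, 5) — not enough type-C units
  blocked: W6 wants (5, 6), pool (3, 5) — not enough type-C units and type-B units
  blocked: W3 wants (5, 2), pool (3, 5) — not enough type-C units
Permanently blocked: W2, W6 and W3.


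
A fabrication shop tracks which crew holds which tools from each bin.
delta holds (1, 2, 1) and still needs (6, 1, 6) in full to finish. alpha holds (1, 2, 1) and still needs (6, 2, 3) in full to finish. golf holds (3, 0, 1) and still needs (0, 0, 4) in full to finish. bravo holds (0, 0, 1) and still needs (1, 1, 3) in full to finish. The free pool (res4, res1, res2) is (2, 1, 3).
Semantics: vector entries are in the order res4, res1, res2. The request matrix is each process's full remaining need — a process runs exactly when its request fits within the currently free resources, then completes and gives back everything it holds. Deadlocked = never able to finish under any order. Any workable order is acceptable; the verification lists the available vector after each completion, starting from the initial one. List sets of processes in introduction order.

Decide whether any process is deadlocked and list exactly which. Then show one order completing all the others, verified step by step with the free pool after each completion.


Deadlocked set: delta and alpha.
Key observation: after bravo, golf complete, (5, 1, 5) is the best the pool ever gets, yet each leftover process wants more res4.
The rest can finish in the order bravo, golf. Check, step by step:
  pool = (2, 1, 3)
  bravo: need (1, 1, 3) fits (2, 1, 3); releases (0, 0, 1), pool now (2, 1, 4)
  golf: need (0, 0, 4) fits (2, 1, 4); releases (3, 0, 1), pool now (5, 1, 5)
None of the blocked processes ever fits:
  delta cannot run: need (6, 1, 6) vs free (5, 1, 5) (insufficient res4 and res2)
  alpha cannot run: need (6, 2, 3) vs free (5, 1, 5) (insufficient res4 and res1)


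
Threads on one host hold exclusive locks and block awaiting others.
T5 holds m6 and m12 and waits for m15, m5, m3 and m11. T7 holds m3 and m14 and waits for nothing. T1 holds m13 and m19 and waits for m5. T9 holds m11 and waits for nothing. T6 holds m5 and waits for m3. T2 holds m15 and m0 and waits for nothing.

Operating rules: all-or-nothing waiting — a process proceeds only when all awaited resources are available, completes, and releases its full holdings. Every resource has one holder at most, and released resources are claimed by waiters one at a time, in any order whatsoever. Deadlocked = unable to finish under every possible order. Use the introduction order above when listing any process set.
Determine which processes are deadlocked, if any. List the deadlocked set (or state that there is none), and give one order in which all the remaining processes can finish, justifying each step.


Nothing here is deadlocked.
Key observation: the wait relation is loop-free; peeling off processes with no waits unwinds the whole state.
The rest can finish in the order T7, T2, T9, T6, T5, T1.
Verifying each step:
  T7 waits on nothing -> runs at once and releases m3 and m14
  T2 waits on nothing -> runs at once and releases m15 and m0
  T9 waits on nothing -> runs at once and releases m11
  run T6 (all its waits — m3 — are resolved); releases m5
  run T5 (all its waits — m15, m5, m3 and m11 — are resolved); releases m6 and m12
  run T1 (all its waits — m5 — are resolved); releases m13 and m19


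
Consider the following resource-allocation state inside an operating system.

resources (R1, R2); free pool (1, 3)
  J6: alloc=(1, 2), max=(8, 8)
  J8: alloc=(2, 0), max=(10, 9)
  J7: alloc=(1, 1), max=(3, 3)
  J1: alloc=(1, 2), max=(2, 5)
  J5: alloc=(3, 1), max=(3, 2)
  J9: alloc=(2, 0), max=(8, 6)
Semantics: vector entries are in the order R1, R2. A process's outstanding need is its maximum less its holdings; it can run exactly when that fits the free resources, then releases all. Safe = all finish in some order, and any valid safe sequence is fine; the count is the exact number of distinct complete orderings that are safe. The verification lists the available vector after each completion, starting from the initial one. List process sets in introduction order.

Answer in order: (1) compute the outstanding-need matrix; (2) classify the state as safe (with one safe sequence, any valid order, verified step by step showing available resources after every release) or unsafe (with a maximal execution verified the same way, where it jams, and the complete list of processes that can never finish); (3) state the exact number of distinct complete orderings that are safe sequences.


(1) Remaining need (order R1, R2):
  J6: (7, 6)
  J8: (8, 9)
  J7: (2, 2)
  J1: (1, 3)
  J5: (0, 1)
  J9: (6, 6)
(2) SAFE, for example via the order J5, J1, J7, J9, J6, J8.
Key observation: J9 is the earliest step where a requested resource binds exactly: need (6, 6), pool (6, 7) at its turn.
Walking it through:
  pool = (1, 3)
  J5 needs (0, 1) <= (1, 3) -> finishes; pool += (3, 1) = (4, 4)
  J1 needs (1, 3) <= (4, 4) -> finishes; pool += (1, 2) = (5, 6)
  J7 needs (2, 2) <= (5, 6) -> finishes; pool += (1, 1) = (6, 7)
  J9 needs (6, 6) <= (6, 7) -> finishes; pool += (2, 0) = (8, 7)
  J6 needs (7, 6) <= (8, 7) -> finishes; pool += (1, 2) = (9, 9)
  J8 needs (8, 9) <= (9, 9) -> finishes; pool += (2, 0) = (11, 9)
(3) Exactly 4 of the possible complete orderings are safe sequences.


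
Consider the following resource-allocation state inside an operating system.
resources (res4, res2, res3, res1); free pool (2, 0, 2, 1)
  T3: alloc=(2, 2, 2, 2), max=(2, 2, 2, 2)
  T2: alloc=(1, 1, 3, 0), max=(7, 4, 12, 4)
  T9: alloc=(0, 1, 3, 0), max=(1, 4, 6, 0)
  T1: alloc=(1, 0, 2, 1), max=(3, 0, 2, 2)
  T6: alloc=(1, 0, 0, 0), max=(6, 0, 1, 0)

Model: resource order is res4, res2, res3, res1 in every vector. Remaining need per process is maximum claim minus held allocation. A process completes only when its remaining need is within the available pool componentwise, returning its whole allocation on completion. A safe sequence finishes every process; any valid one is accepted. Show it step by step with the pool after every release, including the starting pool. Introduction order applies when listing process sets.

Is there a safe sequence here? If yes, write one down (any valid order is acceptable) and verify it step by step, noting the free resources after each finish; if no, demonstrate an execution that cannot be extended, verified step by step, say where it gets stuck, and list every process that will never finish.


The state is UNSAFE.
Key observation: no order helps: past T3, T1, T6, the free pool tops out at (6, 2, 6, 4), below what each blocked process needs in res2.
A maximal execution: T3, T1, T6 — then nothing else fits. Step-by-step check:
  pool = (2, 0, 2, 1)
  run T3 (needs (0, 0, 0, 0), free (2, 0, 2, 1)); after release of (2, 2, 2, 2) the pool is (4, 2, 4, 3)
  run T1 (needs (2, 0, 0, 1), free (4, 2, 4, 3)); after release of (1, 0, 2, 1) the pool is (5, 2, 6, 4)
  run T6 (needs (5, 0, 1, 0), free (5, 2, 6, 4)); after release of (1, 0, 0, 0) the pool is (6, 2, 6, 4)
  blocked: T2 wants (6, 3, 9, 4), pool (6, 2, 6, 4) — not enough res2 and res3
  blocked: T9 wants (1, 3, 3, 0), pool (6, 2, 6, 4) — not enough res2
Permanently blocked: T2 and T9.


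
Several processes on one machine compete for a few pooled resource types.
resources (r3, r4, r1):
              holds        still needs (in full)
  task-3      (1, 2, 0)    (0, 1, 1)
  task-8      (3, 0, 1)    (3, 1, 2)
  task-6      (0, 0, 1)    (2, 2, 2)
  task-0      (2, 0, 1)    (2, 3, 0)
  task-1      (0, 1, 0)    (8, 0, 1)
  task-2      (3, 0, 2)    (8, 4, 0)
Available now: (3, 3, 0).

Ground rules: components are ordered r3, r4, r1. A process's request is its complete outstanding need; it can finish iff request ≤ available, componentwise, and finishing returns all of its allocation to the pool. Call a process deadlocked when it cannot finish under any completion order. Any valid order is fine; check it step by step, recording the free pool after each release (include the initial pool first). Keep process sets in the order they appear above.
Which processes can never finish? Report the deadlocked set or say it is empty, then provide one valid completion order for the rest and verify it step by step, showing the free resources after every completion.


Deadlocked set: task-8, task-6, task-1 and task-2.
Key observation: after task-0, task-3 the pool peaks at (6, 5, 1), and each blocked process is short somewhere: task-8 on r1; task-6 on r1; task-1 on r3; task-2 on r3.
A valid finishing order for the others: task-0, task-3. Step-by-step check:
  pool = (3, 3, 0)
  run task-0 (needs (2, 3, 0), free (3, 3, 0)); after release of (2, 0, 1) the pool is (5, 3, 1)
  run task-3 (needs (0, 1, 1), free (5, 3, 1)); after release of (1, 2, 0) the pool is (6, 5, 1)
The blocked processes can never fit:
  task-8 cannot run: need (3, 1, 2) vs free (6, 5, 1) (insufficient r1)
  task-6 cannot run: need (2, 2, 2) vs free (6, 5, 1) (insufficient r1)
  task-1 cannot run: need (8, 0, 1) vs free (6, 5, 1) (insufficient r3)
  task-2 cannot run: need (8, 4, 0) vs free (6, 5, 1) (insufficient r3)
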